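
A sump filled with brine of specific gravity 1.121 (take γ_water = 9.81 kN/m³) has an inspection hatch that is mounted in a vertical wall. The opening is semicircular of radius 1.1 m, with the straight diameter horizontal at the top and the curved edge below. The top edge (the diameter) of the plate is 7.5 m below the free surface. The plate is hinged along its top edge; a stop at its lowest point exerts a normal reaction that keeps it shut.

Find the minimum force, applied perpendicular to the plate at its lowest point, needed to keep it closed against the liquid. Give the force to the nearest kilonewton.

P ≈ 72 kN

γ = 1.121 × 9.81 = 10.99701 kN/m³.
The centroid of a semicircle lies 4r/(3π) = 0.466854 m from the diameter, here below the top edge, so the centroid depth is h_c = 7.5 + 0.466854 = 7.96685 m.
A = πr²/2 = π × 1.1²/2 = 1.90066 m².
Resultant F = γ·h_c·A = 10.99701 × 7.96685 × 1.90066 = 166.52 kN.
I_c = (π/8 − 8/(9π))·r⁴ = 0.109757 × 1.1⁴ = 0.160695 m⁴.
Centre of pressure: y_p = y_c + I_c/(y_c·A) = 7.96685 + 0.160695/(7.96685 × 1.90066) = 7.96685 + 0.0106123 = 7.97746 m along the plane.
The resultant acts 0.466854 + 0.0106123 = 0.477466 m (along the plate) below the hinge at the top edge, so the moment about the hinge is M = F × 0.477466 = 166.52 × 0.477466 = 79.5076 kN·m.
A normal force at the bottom, 1.1 m from the hinge, must supply this moment: P = 79.5076/1.1 = 72.2796 kN.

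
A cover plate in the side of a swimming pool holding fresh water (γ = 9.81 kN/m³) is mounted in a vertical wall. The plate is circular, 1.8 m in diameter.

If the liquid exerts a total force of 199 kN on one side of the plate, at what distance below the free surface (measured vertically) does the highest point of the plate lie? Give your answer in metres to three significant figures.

d_top ≈ 7.07 m

γ = 9.81 kN/m³.
A = π(0.9)² = 2.54469 m².
From F = γ·h_c·A, the centroid depth is h_c = 199/(9.81 × 2.54469) = 7.97167 m.
The centroid is at the centre, 0.9 m below the top of the plate, so the highest point sits at h_top = 7.97167 − 0.9 = 7.07167 m below the surface.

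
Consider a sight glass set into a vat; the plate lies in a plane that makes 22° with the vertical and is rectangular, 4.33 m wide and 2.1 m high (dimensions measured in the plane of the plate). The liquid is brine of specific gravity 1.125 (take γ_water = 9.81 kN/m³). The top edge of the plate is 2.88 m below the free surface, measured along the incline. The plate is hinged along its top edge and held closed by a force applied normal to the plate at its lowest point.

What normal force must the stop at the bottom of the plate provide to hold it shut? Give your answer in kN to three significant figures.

P ≈ 199 kN

γ = 1.125 × 9.81 = 11.03625 kN/m³.
The plate makes 22° with the vertical, i.e. θ = 90° − 22° = 68° to the horizontal. Measuring y along the incline from the free-surface line, vertical depth h = y·sinθ with sinθ = 0.927184.
The centroid lies 2.1/2 = 1.05 m below the top edge, so y_c = 2.88 + 1.05 = 3.93 m and h_c = 3.93 × 0.927184 = 3.64383 m.
A = 4.33 × 2.1 = 9.093 m².
Resultant F = γ·h_c·A = 11.03625 × 3.64383 × 9.093 = 365.668 kN.
I_c = b·h³/12 = 4.33 × 2.1³/12 = 3.34168 m⁴.
Centre of pressure: y_p = y_c + I_c/(y_c·A) = 3.93 + 3.34168/(3.93 × 9.093) = 3.93 + 0.0935115 = 4.02351 m along the plane.
The resultant acts 1.05 + 0.0935115 = 1.14351 m (along the plate) below the hinge at the top edge, so the moment about the hinge is M = F × 1.14351 = 365.668 × 1.14351 = 418.145 kN·m.
A normal force at the bottom, 2.1 m from the hinge, must supply this moment: P = 418.145/2.1 = 199.117 kN.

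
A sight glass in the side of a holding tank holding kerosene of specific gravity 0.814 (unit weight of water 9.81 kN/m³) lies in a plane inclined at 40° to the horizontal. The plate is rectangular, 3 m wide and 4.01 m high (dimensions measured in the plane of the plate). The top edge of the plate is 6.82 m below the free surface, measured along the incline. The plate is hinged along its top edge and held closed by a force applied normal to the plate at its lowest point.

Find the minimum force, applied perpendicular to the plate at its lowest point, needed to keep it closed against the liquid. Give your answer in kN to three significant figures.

γ = 0.814 × 9.81 = 7.98534 kN/m³.
Let θ = 40° be the plate's angle to the horizontal; measure y along the incline from where the plane meets the free surface. Vertical depth h = y·sinθ with sinθ = 0.642788.
The centroid lies 4.01/2 = 2.005 m below the top edge, so y_c = 6.82 + 2.005 = 8.825 m and h_c = 8.825 × 0.642788 = 5.6726 m.
A = 3 × 4.01 = 12.03 m².
Resultant F = γ·h_c·A = 7.98534 × 5.6726 × 12.03 = 544.931 kN.
I_c = b·h³/12 = 3 × 4.01³/12 = 16.1203 m⁴.
Centre of pressure: y_p = y_c + I_c/(y_c·A) = 8.825 + 16.1203/(8.825 × 12.03) = 8.825 + 0.151842 = 8.97684 m along the plane.
The resultant acts 2.005 + 0.151842 = 2.15684 m (along the plate) below the hinge at the top edge, so the moment about the hinge is M = F × 2.15684 = 544.931 × 2.15684 = 1175.33 kN·m.
A normal force at the bottom, 4.01 m from the hinge, must supply this moment: P = 1175.33/4.01 = 293.1 kN.

P ≈ 293 kN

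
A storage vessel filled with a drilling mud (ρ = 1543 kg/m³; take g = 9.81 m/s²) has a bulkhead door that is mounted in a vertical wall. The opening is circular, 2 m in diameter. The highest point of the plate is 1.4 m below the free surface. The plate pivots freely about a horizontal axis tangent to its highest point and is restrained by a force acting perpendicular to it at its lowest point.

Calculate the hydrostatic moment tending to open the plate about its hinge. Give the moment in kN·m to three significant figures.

M ≈ 126 kN·m

γ = ρg = 1543 × 9.81 / 1000 = 15.13683 kN/m³.
The centroid is at the centre, 1 m below the top of the plate, so the centroid depth is h_c = 1.4 + 1 = 2.4 m.
A = π(1)² = 3.14159 m².
Resultant F = γ·h_c·A = 15.13683 × 2.4 × 3.14159 = 114.129 kN.
I_c = πr⁴/4 = π × 1⁴/4 = 0.785398 m⁴.
Centre of pressure: y_p = y_c + I_c/(y_c·A) = 2.4 + 0.785398/(2.4 × 3.14159) = 2.4 + 0.104167 = 2.50417 m along the plane.
The resultant acts 1 + 0.104167 = 1.10417 m (along the plate) below the hinge at the top edge, so the moment about the hinge is M = F × 1.10417 = 114.129 × 1.10417 = 126.018 kN·m.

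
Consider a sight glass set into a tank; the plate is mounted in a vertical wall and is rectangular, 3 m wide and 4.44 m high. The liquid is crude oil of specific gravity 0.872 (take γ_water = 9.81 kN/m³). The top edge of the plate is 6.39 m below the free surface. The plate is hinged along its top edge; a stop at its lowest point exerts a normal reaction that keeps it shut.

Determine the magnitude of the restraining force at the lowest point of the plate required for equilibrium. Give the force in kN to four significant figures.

P ≈ 532.7 kN

γ = 0.872 × 9.81 = 8.55432 kN/m³.
The centroid lies 4.44/2 = 2.22 m below the top edge, so the centroid depth is h_c = 6.39 + 2.22 = 8.61 m.
A = 3 × 4.44 = 13.32 m².
Resultant F = γ·h_c·A = 8.55432 × 8.61 × 13.32 = 981.054 kN.
I_c = b·h³/12 = 3 × 4.44³/12 = 21.8821 m⁴.
Centre of pressure: y_p = y_c + I_c/(y_c·A) = 8.61 + 21.8821/(8.61 × 13.32) = 8.61 + 0.190801 = 8.8008 m along the plane.
The resultant acts 2.22 + 0.190801 = 2.4108 m (along the plate) below the hinge at the top edge, so the moment about the hinge is M = F × 2.4108 = 981.054 × 2.4108 = 2365.12 kN·m.
A normal force at the bottom, 4.44 m from the hinge, must supply this moment: P = 2365.12/4.44 = 532.685 kN.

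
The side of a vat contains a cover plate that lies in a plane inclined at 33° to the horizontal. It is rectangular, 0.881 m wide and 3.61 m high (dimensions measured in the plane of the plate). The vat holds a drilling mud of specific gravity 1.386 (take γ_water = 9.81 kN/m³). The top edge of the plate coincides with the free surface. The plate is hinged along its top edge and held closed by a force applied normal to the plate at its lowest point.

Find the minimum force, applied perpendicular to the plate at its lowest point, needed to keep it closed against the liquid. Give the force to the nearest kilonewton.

P ≈ 28 kN

γ = 1.386 × 9.81 = 13.59666 kN/m³.
Let θ = 33° be the plate's angle to the horizontal; measure y along the incline from where the plane meets the free surface. Vertical depth h = y·sinθ with sinθ = 0.544639.
The centroid lies 3.61/2 = 1.805 m below the top edge, so y_c = 1.805 m and h_c = 1.805 × 0.544639 = 0.983073 m.
A = 0.881 × 3.61 = 3.18041 m².
Resultant F = γ·h_c·A = 13.59666 × 0.983073 × 3.18041 = 42.511 kN.
I_c = b·h³/12 = 0.881 × 3.61³/12 = 3.45395 m⁴.
Centre of pressure: y_p = y_c + I_c/(y_c·A) = 1.805 + 3.45395/(1.805 × 3.18041) = 1.805 + 0.601666 = 2.40667 m along the plane.
The resultant acts 1.805 + 0.601666 = 2.40667 m (along the plate) below the hinge at the top edge, so the moment about the hinge is M = F × 2.40667 = 42.511 × 2.40667 = 102.31 kN·m.
A normal force at the bottom, 3.61 m from the hinge, must supply this moment: P = 102.31/3.61 = 28.3407 kN.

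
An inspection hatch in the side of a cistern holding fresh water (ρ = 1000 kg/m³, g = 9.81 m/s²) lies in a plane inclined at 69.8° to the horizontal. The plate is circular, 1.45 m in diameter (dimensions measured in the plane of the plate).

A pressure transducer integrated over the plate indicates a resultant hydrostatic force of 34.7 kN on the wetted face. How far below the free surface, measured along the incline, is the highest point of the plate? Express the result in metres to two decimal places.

γ = ρg = 1000 × 9.81 = 9810 N/m³ = 9.81 kN/m³.
A = π(0.725)² = 1.6513 m².
From F = γ·h_c·A, the centroid depth is h_c = 34.7/(9.81 × 1.6513) = 2.14207 m.
Let θ = 69.8° be the plate's angle to the horizontal; measure y along the incline from where the plane meets the free surface. Vertical depth h = y·sinθ with sinθ = 0.938493.
Along the incline, y_c = h_c/sinθ = 2.14207/0.938493 = 2.28246 m.
The centroid is at the centre, 0.725 m below the top of the plate, so the highest point sits at y_top = 2.28246 − 0.725 = 1.55746 m along the incline.

y_top ≈ 1.56 m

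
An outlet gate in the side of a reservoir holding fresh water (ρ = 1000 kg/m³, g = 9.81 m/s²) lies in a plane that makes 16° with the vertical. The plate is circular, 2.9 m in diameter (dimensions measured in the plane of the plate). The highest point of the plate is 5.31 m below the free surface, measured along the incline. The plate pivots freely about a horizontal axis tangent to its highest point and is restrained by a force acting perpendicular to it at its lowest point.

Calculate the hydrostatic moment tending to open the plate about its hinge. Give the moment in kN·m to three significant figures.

γ = ρg = 1000 × 9.81 = 9810 N/m³ = 9.81 kN/m³.
The plate makes 16° with the vertical, i.e. θ = 90° − 16° = 74° to the horizontal. Measuring y along the incline from the free-surface line, vertical depth h = y·sinθ with sinθ = 0.961262.
The centroid is at the centre, 1.45 m below the top of the plate, so y_c = 5.31 + 1.45 = 6.76 m and h_c = 6.76 × 0.961262 = 6.49813 m.
A = π(1.45)² = 6.6052 m².
Resultant F = γ·h_c·A = 9.81 × 6.49813 × 6.6052 = 421.059 kN.
I_c = πr⁴/4 = π × 1.45⁴/4 = 3.47186 m⁴.
Centre of pressure: y_p = y_c + I_c/(y_c·A) = 6.76 + 3.47186/(6.76 × 6.6052) = 6.76 + 0.0777552 = 6.83776 m along the plane.
The resultant acts 1.45 + 0.0777552 = 1.52776 m (along the plate) below the hinge at the top edge, so the moment about the hinge is M = F × 1.52776 = 421.059 × 1.52776 = 643.277 kN·m.

M ≈ 643 kN·m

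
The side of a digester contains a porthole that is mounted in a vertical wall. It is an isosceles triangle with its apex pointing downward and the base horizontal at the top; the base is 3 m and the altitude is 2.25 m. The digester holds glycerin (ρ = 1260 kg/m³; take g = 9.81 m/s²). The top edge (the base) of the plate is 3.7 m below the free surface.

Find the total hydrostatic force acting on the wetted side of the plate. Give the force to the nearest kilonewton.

γ = ρg = 1260 × 9.81 / 1000 = 12.3606 kN/m³.
With the apex down, the centroid sits h/3 = 2.25/3 = 0.75 m below the base (the top edge), so the centroid depth is h_c = 3.7 + 0.75 = 4.45 m.
A = ½ × 3 × 2.25 = 3.375 m².
Resultant F = γ·h_c·A = 12.3606 × 4.45 × 3.375 = 185.641 kN.

F ≈ 186 kN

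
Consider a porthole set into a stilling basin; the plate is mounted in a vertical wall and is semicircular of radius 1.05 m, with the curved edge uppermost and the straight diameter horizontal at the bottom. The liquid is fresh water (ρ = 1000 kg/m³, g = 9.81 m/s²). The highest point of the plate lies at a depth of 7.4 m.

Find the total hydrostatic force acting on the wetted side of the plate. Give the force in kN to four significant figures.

γ = ρg = 1000 × 9.81 = 9810 N/m³ = 9.81 kN/m³.
The centroid lies 4r/(3π) = 0.445634 m above the diameter, so r − 4r/(3π) = 1.05 − 0.445634 = 0.604366 m below the topmost point, so the centroid depth is h_c = 7.4 + 0.604366 = 8.00437 m.
A = πr²/2 = π × 1.05²/2 = 1.7318 m².
Resultant F = γ·h_c·A = 9.81 × 8.00437 × 1.7318 = 135.986 kN.

F ≈ 136.0 kN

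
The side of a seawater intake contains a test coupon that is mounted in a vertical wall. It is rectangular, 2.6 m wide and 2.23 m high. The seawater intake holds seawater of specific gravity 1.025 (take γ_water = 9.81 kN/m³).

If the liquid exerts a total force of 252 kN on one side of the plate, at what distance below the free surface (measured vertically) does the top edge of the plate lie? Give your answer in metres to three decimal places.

d_top ≈ 3.207 m

γ = 1.025 × 9.81 = 10.05525 kN/m³.
A = 2.6 × 2.23 = 5.798 m².
From F = γ·h_c·A, the centroid depth is h_c = 252/(10.05525 × 5.798) = 4.32244 m.
The centroid lies 2.23/2 = 1.115 m below the top edge, so the top edge sits at h_top = 4.32244 − 1.115 = 3.20744 m below the surface.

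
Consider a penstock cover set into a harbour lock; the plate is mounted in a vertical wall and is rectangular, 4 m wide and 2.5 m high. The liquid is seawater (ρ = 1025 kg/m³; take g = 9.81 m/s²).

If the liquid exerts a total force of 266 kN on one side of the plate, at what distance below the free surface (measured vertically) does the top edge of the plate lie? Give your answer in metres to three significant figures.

γ = ρg = 1025 × 9.81 / 1000 = 10.05525 kN/m³.
A = 4 × 2.5 = 10 m².
From F = γ·h_c·A, the centroid depth is h_c = 266/(10.05525 × 10) = 2.64538 m.
The centroid lies 2.5/2 = 1.25 m below the top edge, so the top edge sits at h_top = 2.64538 − 1.25 = 1.39538 m below the surface.

d_top ≈ 1.40 m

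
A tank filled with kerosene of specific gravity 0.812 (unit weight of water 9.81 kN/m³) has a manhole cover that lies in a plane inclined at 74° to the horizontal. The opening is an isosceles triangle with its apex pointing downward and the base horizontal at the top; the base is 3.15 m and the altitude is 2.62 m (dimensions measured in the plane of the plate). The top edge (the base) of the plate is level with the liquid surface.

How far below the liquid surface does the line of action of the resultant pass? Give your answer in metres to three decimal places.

h_p = 1.259 m

γ = 0.812 × 9.81 = 7.96572 kN/m³.
Let θ = 74° be the plate's angle to the horizontal; measure y along the incline from where the plane meets the free surface. Vertical depth h = y·sinθ with sinθ = 0.961262.
With the apex down, the centroid sits h/3 = 2.62/3 = 0.873333 m below the base (the top edge), so y_c = 0.873333 m and h_c = 0.873333 × 0.961262 = 0.839502 m.
A = ½ × 3.15 × 2.62 = 4.1265 m².
Resultant F = γ·h_c·A = 7.96572 × 0.839502 × 4.1265 = 27.5949 kN.
I_c = b·h³/36 = 3.15 × 2.62³/36 = 1.57366 m⁴.
Centre of pressure: y_p = y_c + I_c/(y_c·A) = 0.873333 + 1.57366/(0.873333 × 4.1265) = 0.873333 + 0.436666 = 1.31 m along the plane.
Vertically, h_p = y_p·sinθ = 1.31 × 0.961262 = 1.25925 m.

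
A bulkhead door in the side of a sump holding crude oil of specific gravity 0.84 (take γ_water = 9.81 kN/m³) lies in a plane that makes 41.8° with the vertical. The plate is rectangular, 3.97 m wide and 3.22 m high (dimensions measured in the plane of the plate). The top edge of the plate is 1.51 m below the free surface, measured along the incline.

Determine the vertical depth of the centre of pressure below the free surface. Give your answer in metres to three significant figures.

h_p = 2.53 m

γ = 0.84 × 9.81 = 8.2404 kN/m³.
The plate makes 41.8° with the vertical, i.e. θ = 90° − 41.8° = 48.2° to the horizontal. Measuring y along the incline from the free-surface line, vertical depth h = y·sinθ with sinθ = 0.745476.
The centroid lies 3.22/2 = 1.61 m below the top edge, so y_c = 1.51 + 1.61 = 3.12 m and h_c = 3.12 × 0.745476 = 2.32589 m.
A = 3.97 × 3.22 = 12.7834 m².
Resultant F = γ·h_c·A = 8.2404 × 2.32589 × 12.7834 = 245.01 kN.
I_c = b·h³/12 = 3.97 × 3.22³/12 = 11.0453 m⁴.
Centre of pressure: y_p = y_c + I_c/(y_c·A) = 3.12 + 11.0453/(3.12 × 12.7834) = 3.12 + 0.276934 = 3.39693 m along the plane.
Vertically, h_p = y_p·sinθ = 3.39693 × 0.745476 = 2.53233 m.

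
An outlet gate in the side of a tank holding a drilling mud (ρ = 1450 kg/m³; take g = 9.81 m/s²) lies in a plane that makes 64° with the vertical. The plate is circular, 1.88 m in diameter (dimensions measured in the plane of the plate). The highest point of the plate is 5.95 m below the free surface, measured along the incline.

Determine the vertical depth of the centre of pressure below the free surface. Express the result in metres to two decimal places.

h_p = 3.03 m

γ = ρg = 1450 × 9.81 / 1000 = 14.2245 kN/m³.
The plate makes 64° with the vertical, i.e. θ = 90° − 64° = 26° to the horizontal. Measuring y along the incline from the free-surface line, vertical depth h = y·sinθ with sinθ = 0.438371.
The centroid is at the centre, 0.94 m below the top of the plate, so y_c = 5.95 + 0.94 = 6.89 m and h_c = 6.89 × 0.438371 = 3.02038 m.
A = π(0.94)² = 2.77591 m².
Resultant F = γ·h_c·A = 14.2245 × 3.02038 × 2.77591 = 119.263 kN.
I_c = πr⁴/4 = π × 0.94⁴/4 = 0.613199 m⁴.
Centre of pressure: y_p = y_c + I_c/(y_c·A) = 6.89 + 0.613199/(6.89 × 2.77591) = 6.89 + 0.032061 = 6.92206 m along the plane.
Vertically, h_p = y_p·sinθ = 6.92206 × 0.438371 = 3.03443 m.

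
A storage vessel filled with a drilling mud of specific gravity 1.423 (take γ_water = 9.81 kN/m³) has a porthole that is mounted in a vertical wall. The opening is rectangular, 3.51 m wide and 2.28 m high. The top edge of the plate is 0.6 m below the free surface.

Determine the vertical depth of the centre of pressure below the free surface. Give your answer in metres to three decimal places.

h_p = 1.989 m

γ = 1.423 × 9.81 = 13.95963 kN/m³.
The centroid lies 2.28/2 = 1.14 m below the top edge, so the centroid depth is h_c = 0.6 + 1.14 = 1.74 m.
A = 3.51 × 2.28 = 8.0028 m².
Resultant F = γ·h_c·A = 13.95963 × 1.74 × 8.0028 = 194.386 kN.
I_c = b·h³/12 = 3.51 × 2.28³/12 = 3.46681 m⁴.
Centre of pressure: y_p = y_c + I_c/(y_c·A) = 1.74 + 3.46681/(1.74 × 8.0028) = 1.74 + 0.248965 = 1.98896 m along the plane.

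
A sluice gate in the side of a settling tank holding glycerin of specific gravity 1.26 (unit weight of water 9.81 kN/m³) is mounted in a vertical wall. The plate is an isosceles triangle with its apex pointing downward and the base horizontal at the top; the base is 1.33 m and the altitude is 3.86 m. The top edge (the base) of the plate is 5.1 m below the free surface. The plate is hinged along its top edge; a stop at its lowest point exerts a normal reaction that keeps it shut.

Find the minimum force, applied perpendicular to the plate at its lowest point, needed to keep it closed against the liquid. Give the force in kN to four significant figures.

P ≈ 74.35 kN

γ = 1.26 × 9.81 = 12.3606 kN/m³.
With the apex down, the centroid sits h/3 = 3.86/3 = 1.28667 m below the base (the top edge), so the centroid depth is h_c = 5.1 + 1.28667 = 6.38667 m.
A = ½ × 1.33 × 3.86 = 2.5669 m².
Resultant F = γ·h_c·A = 12.3606 × 6.38667 × 2.5669 = 202.639 kN.
I_c = b·h³/36 = 1.33 × 3.86³/36 = 2.12477 m⁴.
Centre of pressure: y_p = y_c + I_c/(y_c·A) = 6.38667 + 2.12477/(6.38667 × 2.5669) = 6.38667 + 0.129607 = 6.51628 m along the plane.
The resultant acts 1.28667 + 0.129607 = 1.41628 m (along the plate) below the hinge at the top edge, so the moment about the hinge is M = F × 1.41628 = 202.639 × 1.41628 = 286.994 kN·m.
A normal force at the bottom, 3.86 m from the hinge, must supply this moment: P = 286.994/3.86 = 74.3508 kN.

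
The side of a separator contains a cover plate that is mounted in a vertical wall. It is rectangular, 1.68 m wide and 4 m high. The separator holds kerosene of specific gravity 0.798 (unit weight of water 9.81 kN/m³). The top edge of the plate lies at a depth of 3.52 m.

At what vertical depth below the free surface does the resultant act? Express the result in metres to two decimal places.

γ = 0.798 × 9.81 = 7.82838 kN/m³.
The centroid lies 4/2 = 2 m below the top edge, so the centroid depth is h_c = 3.52 + 2 = 5.52 m.
A = 1.68 × 4 = 6.72 m².
Resultant F = γ·h_c·A = 7.82838 × 5.52 × 6.72 = 290.389 kN.
I_c = b·h³/12 = 1.68 × 4³/12 = 8.96 m⁴.
Centre of pressure: y_p = y_c + I_c/(y_c·A) = 5.52 + 8.96/(5.52 × 6.72) = 5.52 + 0.241546 = 5.76155 m along the plane.

h_p = 5.76 m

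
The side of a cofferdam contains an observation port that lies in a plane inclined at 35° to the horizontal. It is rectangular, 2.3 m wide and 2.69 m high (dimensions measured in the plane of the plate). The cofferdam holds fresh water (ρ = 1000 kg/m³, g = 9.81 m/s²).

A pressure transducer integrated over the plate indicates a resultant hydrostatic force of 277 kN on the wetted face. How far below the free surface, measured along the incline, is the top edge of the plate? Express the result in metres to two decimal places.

γ = ρg = 1000 × 9.81 = 9810 N/m³ = 9.81 kN/m³.
A = 2.3 × 2.69 = 6.187 m².
From F = γ·h_c·A, the centroid depth is h_c = 277/(9.81 × 6.187) = 4.56384 m.
Let θ = 35° be the plate's angle to the horizontal; measure y along the incline from where the plane meets the free surface. Vertical depth h = y·sinθ with sinθ = 0.573576.
Along the incline, y_c = h_c/sinθ = 4.56384/0.573576 = 7.95682 m.
The centroid lies 2.69/2 = 1.345 m below the top edge, so the top edge sits at y_top = 7.95682 − 1.345 = 6.61182 m along the incline.

y_top ≈ 6.61 m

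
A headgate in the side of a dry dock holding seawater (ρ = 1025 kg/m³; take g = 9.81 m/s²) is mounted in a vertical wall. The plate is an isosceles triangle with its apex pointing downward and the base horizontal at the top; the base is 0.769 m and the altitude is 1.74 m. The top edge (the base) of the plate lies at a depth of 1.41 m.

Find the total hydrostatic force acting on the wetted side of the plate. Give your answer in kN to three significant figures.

γ = ρg = 1025 × 9.81 / 1000 = 10.05525 kN/m³.
With the apex down, the centroid sits h/3 = 1.74/3 = 0.58 m below the base (the top edge), so the centroid depth is h_c = 1.41 + 0.58 = 1.99 m.
A = ½ × 0.769 × 1.74 = 0.66903 m².
Resultant F = γ·h_c·A = 10.05525 × 1.99 × 0.66903 = 13.3873 kN.

F ≈ 13.4 kN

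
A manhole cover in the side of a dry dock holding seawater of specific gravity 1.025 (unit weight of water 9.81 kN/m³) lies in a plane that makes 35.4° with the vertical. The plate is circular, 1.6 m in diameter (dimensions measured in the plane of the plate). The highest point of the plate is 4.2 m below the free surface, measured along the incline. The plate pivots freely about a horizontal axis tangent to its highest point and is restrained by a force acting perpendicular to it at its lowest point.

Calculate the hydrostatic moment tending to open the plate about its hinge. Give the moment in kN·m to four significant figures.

M ≈ 68.56 kN·m

γ = 1.025 × 9.81 = 10.05525 kN/m³.
The plate makes 35.4° with the vertical, i.e. θ = 90° − 35.4° = 54.6° to the horizontal. Measuring y along the incline from the free-surface line, vertical depth h = y·sinθ with sinθ = 0.815128.
The centroid is at the centre, 0.8 m below the top of the plate, so y_c = 4.2 + 0.8 = 5 m and h_c = 5 × 0.815128 = 4.07564 m.
A = π(0.8)² = 2.01062 m².
Resultant F = γ·h_c·A = 10.05525 × 4.07564 × 2.01062 = 82.3984 kN.
I_c = πr⁴/4 = π × 0.8⁴/4 = 0.321699 m⁴.
Centre of pressure: y_p = y_c + I_c/(y_c·A) = 5 + 0.321699/(5 × 2.01062) = 5 + 0.032 = 5.032 m along the plane.
The resultant acts 0.8 + 0.032 = 0.832 m (along the plate) below the hinge at the top edge, so the moment about the hinge is M = F × 0.832 = 82.3984 × 0.832 = 68.5555 kN·m.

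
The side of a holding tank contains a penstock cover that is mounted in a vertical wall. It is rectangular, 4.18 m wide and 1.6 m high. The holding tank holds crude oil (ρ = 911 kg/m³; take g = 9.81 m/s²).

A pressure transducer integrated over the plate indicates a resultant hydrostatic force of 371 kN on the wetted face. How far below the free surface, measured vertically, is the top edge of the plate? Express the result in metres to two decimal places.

d_top ≈ 5.41 m

γ = ρg = 911 × 9.81 / 1000 = 8.93691 kN/m³.
A = 4.18 × 1.6 = 6.688 m².
From F = γ·h_c·A, the centroid depth is h_c = 371/(8.93691 × 6.688) = 6.20712 m.
The centroid lies 1.6/2 = 0.8 m below the top edge, so the top edge sits at h_top = 6.20712 − 0.8 = 5.40712 m below the surface.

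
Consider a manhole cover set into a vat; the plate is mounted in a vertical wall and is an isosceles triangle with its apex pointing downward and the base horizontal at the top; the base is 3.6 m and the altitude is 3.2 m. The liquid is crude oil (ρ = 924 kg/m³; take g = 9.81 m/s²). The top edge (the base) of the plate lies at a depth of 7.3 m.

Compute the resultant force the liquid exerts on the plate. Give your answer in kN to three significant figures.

γ = ρg = 924 × 9.81 / 1000 = 9.06444 kN/m³.
With the apex down, the centroid sits h/3 = 3.2/3 = 1.06667 m below the base (the top edge), so the centroid depth is h_c = 7.3 + 1.06667 = 8.36667 m.
A = ½ × 3.6 × 3.2 = 5.76 m².
Resultant F = γ·h_c·A = 9.06444 × 8.36667 × 5.76 = 436.834 kN.

F ≈ 437 kN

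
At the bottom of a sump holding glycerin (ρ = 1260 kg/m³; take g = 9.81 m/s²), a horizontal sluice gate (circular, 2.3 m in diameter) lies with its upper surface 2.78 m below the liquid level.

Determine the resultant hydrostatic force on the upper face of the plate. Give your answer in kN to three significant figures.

F ≈ 143 kN

γ = ρg = 1260 × 9.81 / 1000 = 12.3606 kN/m³.
The plate is horizontal, so pressure is uniform at p = γ·h = 12.3606 × 2.78 = 34.3625 kN/m².
A = π(1.15)² = 4.15476 m².
F = p·A = 34.3625 × 4.15476 = 142.768 kN.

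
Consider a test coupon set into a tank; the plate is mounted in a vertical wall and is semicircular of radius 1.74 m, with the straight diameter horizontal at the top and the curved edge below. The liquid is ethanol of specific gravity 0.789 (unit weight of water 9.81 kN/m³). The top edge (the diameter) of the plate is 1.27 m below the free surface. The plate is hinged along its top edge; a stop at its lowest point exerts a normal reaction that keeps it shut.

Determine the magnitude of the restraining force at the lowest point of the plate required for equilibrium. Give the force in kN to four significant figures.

P ≈ 35.85 kN

γ = 0.789 × 9.81 = 7.74009 kN/m³.
The centroid of a semicircle lies 4r/(3π) = 0.738479 m from the diameter, here below the top edge, so the centroid depth is h_c = 1.27 + 0.738479 = 2.00848 m.
A = πr²/2 = π × 1.74²/2 = 4.75574 m².
Resultant F = γ·h_c·A = 7.74009 × 2.00848 × 4.75574 = 73.9319 kN.
I_c = (π/8 − 8/(9π))·r⁴ = 0.109757 × 1.74⁴ = 1.00607 m⁴.
Centre of pressure: y_p = y_c + I_c/(y_c·A) = 2.00848 + 1.00607/(2.00848 × 4.75574) = 2.00848 + 0.105328 = 2.11381 m along the plane.
The resultant acts 0.738479 + 0.105328 = 0.843807 m (along the plate) below the hinge at the top edge, so the moment about the hinge is M = F × 0.843807 = 73.9319 × 0.843807 = 62.3843 kN·m.
A normal force at the bottom, 1.74 m from the hinge, must supply this moment: P = 62.3843/1.74 = 35.853 kN.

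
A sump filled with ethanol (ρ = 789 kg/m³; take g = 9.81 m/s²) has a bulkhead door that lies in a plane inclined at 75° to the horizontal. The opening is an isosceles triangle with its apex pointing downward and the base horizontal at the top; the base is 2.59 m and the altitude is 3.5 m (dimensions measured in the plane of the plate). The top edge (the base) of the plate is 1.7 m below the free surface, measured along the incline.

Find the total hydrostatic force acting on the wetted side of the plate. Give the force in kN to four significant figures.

F ≈ 97.14 kN

γ = ρg = 789 × 9.81 / 1000 = 7.74009 kN/m³.
Let θ = 75° be the plate's angle to the horizontal; measure y along the incline from where the plane meets the free surface. Vertical depth h = y·sinθ with sinθ = 0.965926.
With the apex down, the centroid sits h/3 = 3.5/3 = 1.16667 m below the base (the top edge), so y_c = 1.7 + 1.16667 = 2.86667 m and h_c = 2.86667 × 0.965926 = 2.76899 m.
A = ½ × 2.59 × 3.5 = 4.5325 m².
Resultant F = γ·h_c·A = 7.74009 × 2.76899 × 4.5325 = 97.1416 kN.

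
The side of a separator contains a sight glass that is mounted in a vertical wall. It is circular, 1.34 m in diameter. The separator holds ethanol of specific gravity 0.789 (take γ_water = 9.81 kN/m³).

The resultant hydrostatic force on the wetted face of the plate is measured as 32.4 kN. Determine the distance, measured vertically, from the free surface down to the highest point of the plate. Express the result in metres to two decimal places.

d_top ≈ 2.30 m

γ = 0.789 × 9.81 = 7.74009 kN/m³.
A = π(0.67)² = 1.41026 m².
From F = γ·h_c·A, the centroid depth is h_c = 32.4/(7.74009 × 1.41026) = 2.96825 m.
The centroid is at the centre, 0.67 m below the top of the plate, so the highest point sits at h_top = 2.96825 − 0.67 = 2.29825 m below the surface.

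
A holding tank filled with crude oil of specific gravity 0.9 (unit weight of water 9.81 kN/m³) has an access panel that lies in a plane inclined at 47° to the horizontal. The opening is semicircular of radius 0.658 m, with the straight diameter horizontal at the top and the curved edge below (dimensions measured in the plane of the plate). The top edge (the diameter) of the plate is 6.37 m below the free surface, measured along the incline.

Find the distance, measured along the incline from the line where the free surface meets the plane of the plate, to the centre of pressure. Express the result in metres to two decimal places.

y_p = 6.65 m

γ = 0.9 × 9.81 = 8.829 kN/m³.
Let θ = 47° be the plate's angle to the horizontal; measure y along the incline from where the plane meets the free surface. Vertical depth h = y·sinθ with sinθ = 0.731354.
The centroid of a semicircle lies 4r/(3π) = 0.279264 m from the diameter, here below the top edge, so y_c = 6.37 + 0.279264 = 6.64926 m and h_c = 6.64926 × 0.731354 = 4.86296 m.
A = πr²/2 = π × 0.658²/2 = 0.680098 m².
Resultant F = γ·h_c·A = 8.829 × 4.86296 × 0.680098 = 29.2001 kN.
I_c = (π/8 − 8/(9π))·r⁴ = 0.109757 × 0.658⁴ = 0.0205748 m⁴.
Centre of pressure: y_p = y_c + I_c/(y_c·A) = 6.64926 + 0.0205748/(6.64926 × 0.680098) = 6.64926 + 0.00454978 = 6.65381 m along the plane.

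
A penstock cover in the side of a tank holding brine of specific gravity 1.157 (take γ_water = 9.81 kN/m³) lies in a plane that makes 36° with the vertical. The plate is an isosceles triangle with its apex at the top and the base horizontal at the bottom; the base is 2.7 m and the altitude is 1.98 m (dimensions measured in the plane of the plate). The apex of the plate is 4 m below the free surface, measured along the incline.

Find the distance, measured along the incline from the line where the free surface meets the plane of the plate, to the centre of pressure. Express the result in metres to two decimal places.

γ = 1.157 × 9.81 = 11.35017 kN/m³.
The plate makes 36° with the vertical, i.e. θ = 90° − 36° = 54° to the horizontal. Measuring y along the incline from the free-surface line, vertical depth h = y·sinθ with sinθ = 0.809017.
With the apex up, the centroid sits 2h/3 = 2 × 1.98/3 = 1.32 m below the apex, so y_c = 4 + 1.32 = 5.32 m and h_c = 5.32 × 0.809017 = 4.30397 m.
A = ½ × 2.7 × 1.98 = 2.673 m².
Resultant F = γ·h_c·A = 11.35017 × 4.30397 × 2.673 = 130.578 kN.
I_c = b·h³/36 = 2.7 × 1.98³/36 = 0.582179 m⁴.
Centre of pressure: y_p = y_c + I_c/(y_c·A) = 5.32 + 0.582179/(5.32 × 2.673) = 5.32 + 0.0409398 = 5.36094 m along the plane.

y_p = 5.36 m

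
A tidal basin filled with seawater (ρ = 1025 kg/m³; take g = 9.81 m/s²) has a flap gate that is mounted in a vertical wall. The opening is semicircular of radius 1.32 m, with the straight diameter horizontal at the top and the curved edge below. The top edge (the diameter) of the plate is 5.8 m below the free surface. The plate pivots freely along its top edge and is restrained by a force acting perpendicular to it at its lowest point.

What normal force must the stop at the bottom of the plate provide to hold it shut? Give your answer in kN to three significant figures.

γ = ρg = 1025 × 9.81 / 1000 = 10.05525 kN/m³.
The centroid of a semicircle lies 4r/(3π) = 0.560225 m from the diameter, here below the top edge, so the centroid depth is h_c = 5.8 + 0.560225 = 6.36022 m.
A = πr²/2 = π × 1.32²/2 = 2.73696 m².
Resultant F = γ·h_c·A = 10.05525 × 6.36022 × 2.73696 = 175.038 kN.
I_c = (π/8 − 8/(9π))·r⁴ = 0.109757 × 1.32⁴ = 0.333218 m⁴.
Centre of pressure: y_p = y_c + I_c/(y_c·A) = 6.36022 + 0.333218/(6.36022 × 2.73696) = 6.36022 + 0.019142 = 6.37936 m along the plane.
The resultant acts 0.560225 + 0.019142 = 0.579367 m (along the plate) below the hinge at the top edge, so the moment about the hinge is M = F × 0.579367 = 175.038 × 0.579367 = 101.411 kN·m.
A normal force at the bottom, 1.32 m from the hinge, must supply this moment: P = 101.411/1.32 = 76.8265 kN.

P ≈ 76.8 kN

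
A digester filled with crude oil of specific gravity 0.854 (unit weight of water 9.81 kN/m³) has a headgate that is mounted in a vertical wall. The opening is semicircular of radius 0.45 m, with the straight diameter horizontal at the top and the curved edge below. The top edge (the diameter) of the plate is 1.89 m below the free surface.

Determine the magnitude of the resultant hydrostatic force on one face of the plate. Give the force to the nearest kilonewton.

F ≈ 6 kN

γ = 0.854 × 9.81 = 8.37774 kN/m³.
The centroid of a semicircle lies 4r/(3π) = 0.190986 m from the diameter, here below the top edge, so the centroid depth is h_c = 1.89 + 0.190986 = 2.08099 m.
A = πr²/2 = π × 0.45²/2 = 0.318086 m².
Resultant F = γ·h_c·A = 8.37774 × 2.08099 × 0.318086 = 5.54551 kN.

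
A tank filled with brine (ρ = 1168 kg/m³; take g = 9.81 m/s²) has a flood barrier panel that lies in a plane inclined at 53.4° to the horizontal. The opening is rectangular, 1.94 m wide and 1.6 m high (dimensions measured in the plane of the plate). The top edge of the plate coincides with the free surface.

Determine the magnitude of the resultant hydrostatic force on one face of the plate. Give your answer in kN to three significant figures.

γ = ρg = 1168 × 9.81 / 1000 = 11.45808 kN/m³.
Let θ = 53.4° be the plate's angle to the horizontal; measure y along the incline from where the plane meets the free surface. Vertical depth h = y·sinθ with sinθ = 0.802817.
The centroid lies 1.6/2 = 0.8 m below the top edge, so y_c = 0.8 m and h_c = 0.8 × 0.802817 = 0.642254 m.
A = 1.94 × 1.6 = 3.104 m².
Resultant F = γ·h_c·A = 11.45808 × 0.642254 × 3.104 = 22.8423 kN.

F ≈ 22.8 kN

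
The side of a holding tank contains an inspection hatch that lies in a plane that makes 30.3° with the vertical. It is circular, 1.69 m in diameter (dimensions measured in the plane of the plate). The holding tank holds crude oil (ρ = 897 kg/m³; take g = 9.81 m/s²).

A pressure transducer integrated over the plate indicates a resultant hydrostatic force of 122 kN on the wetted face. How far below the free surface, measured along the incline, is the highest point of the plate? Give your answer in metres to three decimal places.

γ = ρg = 897 × 9.81 / 1000 = 8.79957 kN/m³.
A = π(0.845)² = 2.24318 m².
From F = γ·h_c·A, the centroid depth is h_c = 122/(8.79957 × 2.24318) = 6.18065 m.
The plate makes 30.3° with the vertical, i.e. θ = 90° − 30.3° = 59.7° to the horizontal. Measuring y along the incline from the free-surface line, vertical depth h = y·sinθ with sinθ = 0.863396.
Along the incline, y_c = h_c/sinθ = 6.18065/0.863396 = 7.15853 m.
The centroid is at the centre, 0.845 m below the top of the plate, so the highest point sits at y_top = 7.15853 − 0.845 = 6.31353 m along the incline.

y_top ≈ 6.314 m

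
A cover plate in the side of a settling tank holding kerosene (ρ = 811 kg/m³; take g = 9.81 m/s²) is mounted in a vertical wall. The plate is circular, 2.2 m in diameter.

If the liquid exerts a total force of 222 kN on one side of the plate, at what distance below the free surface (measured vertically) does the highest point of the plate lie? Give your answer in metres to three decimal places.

d_top ≈ 6.241 m

γ = ρg = 811 × 9.81 / 1000 = 7.95591 kN/m³.
A = π(1.1)² = 3.80133 m².
From F = γ·h_c·A, the centroid depth is h_c = 222/(7.95591 × 3.80133) = 7.34053 m.
The centroid is at the centre, 1.1 m below the top of the plate, so the highest point sits at h_top = 7.34053 − 1.1 = 6.24053 m below the surface.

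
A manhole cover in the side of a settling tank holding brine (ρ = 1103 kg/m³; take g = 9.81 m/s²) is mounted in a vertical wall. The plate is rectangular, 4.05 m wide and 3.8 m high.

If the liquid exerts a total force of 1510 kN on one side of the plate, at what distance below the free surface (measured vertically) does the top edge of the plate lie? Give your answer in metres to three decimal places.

d_top ≈ 7.168 m

γ = ρg = 1103 × 9.81 / 1000 = 10.82043 kN/m³.
A = 4.05 × 3.8 = 15.39 m².
From F = γ·h_c·A, the centroid depth is h_c = 1510/(10.82043 × 15.39) = 9.06763 m.
The centroid lies 3.8/2 = 1.9 m below the top edge, so the top edge sits at h_top = 9.06763 − 1.9 = 7.16763 m below the surface.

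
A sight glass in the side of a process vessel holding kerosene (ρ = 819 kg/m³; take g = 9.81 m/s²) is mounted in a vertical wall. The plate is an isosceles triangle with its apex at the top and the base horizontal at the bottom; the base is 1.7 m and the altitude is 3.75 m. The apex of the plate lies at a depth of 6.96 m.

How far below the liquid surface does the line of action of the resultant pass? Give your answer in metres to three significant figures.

γ = ρg = 819 × 9.81 / 1000 = 8.03439 kN/m³.
With the apex up, the centroid sits 2h/3 = 2 × 3.75/3 = 2.5 m below the apex, so the centroid depth is h_c = 6.96 + 2.5 = 9.46 m.
A = ½ × 1.7 × 3.75 = 3.1875 m².
Resultant F = γ·h_c·A = 8.03439 × 9.46 × 3.1875 = 242.267 kN.
I_c = b·h³/36 = 1.7 × 3.75³/36 = 2.49023 m⁴.
Centre of pressure: y_p = y_c + I_c/(y_c·A) = 9.46 + 2.49023/(9.46 × 3.1875) = 9.46 + 0.0825844 = 9.54258 m along the plane.

h_p = 9.54 m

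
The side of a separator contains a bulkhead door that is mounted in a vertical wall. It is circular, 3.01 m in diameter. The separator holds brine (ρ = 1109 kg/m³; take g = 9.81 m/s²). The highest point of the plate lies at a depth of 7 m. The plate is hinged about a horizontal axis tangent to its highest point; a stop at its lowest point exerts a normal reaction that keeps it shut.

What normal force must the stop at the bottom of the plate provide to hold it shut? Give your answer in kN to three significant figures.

P ≈ 344 kN

γ = ρg = 1109 × 9.81 / 1000 = 10.87929 kN/m³.
The centroid is at the centre, 1.505 m below the top of the plate, so the centroid depth is h_c = 7 + 1.505 = 8.505 m.
A = π(1.505)² = 7.11579 m².
Resultant F = γ·h_c·A = 10.87929 × 8.505 × 7.11579 = 658.412 kN.
I_c = πr⁴/4 = π × 1.505⁴/4 = 4.02936 m⁴.
Centre of pressure: y_p = y_c + I_c/(y_c·A) = 8.505 + 4.02936/(8.505 × 7.11579) = 8.505 + 0.0665792 = 8.57158 m along the plane.
The resultant acts 1.505 + 0.0665792 = 1.57158 m (along the plate) below the hinge at the top edge, so the moment about the hinge is M = F × 1.57158 = 658.412 × 1.57158 = 1034.75 kN·m.
A normal force at the bottom, 3.01 m from the hinge, must supply this moment: P = 1034.75/3.01 = 343.771 kN.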